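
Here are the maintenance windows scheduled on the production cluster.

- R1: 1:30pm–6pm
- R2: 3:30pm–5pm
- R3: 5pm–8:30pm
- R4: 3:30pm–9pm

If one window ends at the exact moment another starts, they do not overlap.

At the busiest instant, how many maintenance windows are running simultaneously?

3

Walk through starts and ends in time order (an end at T is processed before a start at T):
1:30pm start R1 → 1
3:30pm start R2 → 2
3:30pm start R4 → 3
5pm end R2 → 2
5pm start R3 → 3
6pm end R1 → 2
8:30pm end R3 → 1
9pm end R4 → 0
Peak is 3, at 3:30pm (R1, R2, R4).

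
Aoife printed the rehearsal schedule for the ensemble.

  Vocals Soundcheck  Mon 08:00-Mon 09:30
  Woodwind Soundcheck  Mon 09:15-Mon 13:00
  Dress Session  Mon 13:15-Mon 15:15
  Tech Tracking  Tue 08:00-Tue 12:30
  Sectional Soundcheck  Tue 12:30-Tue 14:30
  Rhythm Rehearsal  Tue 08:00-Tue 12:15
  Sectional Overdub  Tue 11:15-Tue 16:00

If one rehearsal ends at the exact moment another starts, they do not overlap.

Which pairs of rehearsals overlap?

Sorted by start: Vocals Soundcheck, Woodwind Soundcheck, Dress Session, Tech Tracking, Rhythm Rehearsal, Sectional Overdub, Sectional Soundcheck.
Woodwind Soundcheck starts before Vocals Soundcheck ends → Vocals Soundcheck and Woodwind Soundcheck overlap.
Dress Session starts after Vocals Soundcheck ends — done with Vocals Soundcheck.
Dress Session starts after Woodwind Soundcheck ends — done with Woodwind Soundcheck.
Tech Tracking starts after Dress Session ends — done with Dress Session.
Rhythm Rehearsal starts before Tech Tracking ends → Tech Tracking and Rhythm Rehearsal overlap.
Sectional Overdub starts before Tech Tracking ends → Tech Tracking and Sectional Overdub overlap.
Sectional Soundcheck starts exactly when Tech Tracking ends (back-to-back, no overlap).
Sectional Overdub starts before Rhythm Rehearsal ends → Rhythm Rehearsal and Sectional Overdub overlap.
Sectional Soundcheck starts after Rhythm Rehearsal ends.
Sectional Soundcheck starts before Sectional Overdub ends → Sectional Overdub and Sectional Soundcheck overlap.

Rhythm Rehearsal & Sectional Overdub, Rhythm Rehearsal & Tech Tracking, Sectional Overdub & Sectional Soundcheck, Sectional Overdub & Tech Tracking, Vocals Soundcheck & Woodwind Soundcheck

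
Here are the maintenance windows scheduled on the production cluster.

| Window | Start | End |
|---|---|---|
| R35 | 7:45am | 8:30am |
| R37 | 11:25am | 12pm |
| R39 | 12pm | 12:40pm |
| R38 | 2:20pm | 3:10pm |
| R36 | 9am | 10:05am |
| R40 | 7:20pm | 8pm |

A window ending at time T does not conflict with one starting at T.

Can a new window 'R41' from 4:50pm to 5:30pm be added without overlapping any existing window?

Yes — the slot is free

R35: ends 8:30am at or before R41 starts 4:50pm → clear.
R36: ends 10:05am at or before R41 starts 4:50pm → clear.
R37: ends 12pm at or before R41 starts 4:50pm → clear.
R39: ends 12:40pm at or before R41 starts 4:50pm → clear.
R38: ends 3:10pm at or before R41 starts 4:50pm → clear.
R40: starts 7:20pm at or after R41 ends 5:30pm → clear.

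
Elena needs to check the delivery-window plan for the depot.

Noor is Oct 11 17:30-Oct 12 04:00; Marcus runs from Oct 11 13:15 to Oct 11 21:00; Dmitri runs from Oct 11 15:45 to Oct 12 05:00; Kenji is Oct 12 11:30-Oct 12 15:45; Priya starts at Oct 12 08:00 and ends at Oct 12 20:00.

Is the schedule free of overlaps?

Sorted by start: Marcus, Dmitri, Noor, Priya, Kenji.
Dmitri starts before Marcus ends → Marcus and Dmitri overlap.
That's a conflict, so the schedule is not conflict-free.

No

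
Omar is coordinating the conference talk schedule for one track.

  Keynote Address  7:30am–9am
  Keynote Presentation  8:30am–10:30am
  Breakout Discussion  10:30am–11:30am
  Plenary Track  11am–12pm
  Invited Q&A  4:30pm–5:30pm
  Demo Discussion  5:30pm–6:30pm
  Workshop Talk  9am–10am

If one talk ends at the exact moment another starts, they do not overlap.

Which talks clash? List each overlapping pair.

Sorted by start: Keynote Address, Keynote Presentation, Workshop Talk, Breakout Discussion, Plenary Track, Invited Q&A, Demo Discussion.
Keynote Presentation starts before Keynote Address ends → Keynote Address and Keynote Presentation overlap.
Workshop Talk starts exactly when Keynote Address ends (back-to-back, no overlap); Keynote Address is clear from here.
Workshop Talk starts before Keynote Presentation ends → Keynote Presentation and Workshop Talk overlap.
Breakout Discussion starts exactly when Keynote Presentation ends (back-to-back, no overlap); Keynote Presentation is clear from here.
Breakout Discussion starts after Workshop Talk ends; Workshop Talk is clear from here.
Plenary Track starts before Breakout Discussion ends → Breakout Discussion and Plenary Track overlap.
Invited Q&A starts after Breakout Discussion ends; Breakout Discussion is clear from here.
Invited Q&A starts after Plenary Track ends; Plenary Track is clear from here.
Demo Discussion starts exactly when Invited Q&A ends (back-to-back, no overlap).

Breakout Discussion & Plenary Track, Keynote Address & Keynote Presentation, Keynote Presentation & Workshop Talk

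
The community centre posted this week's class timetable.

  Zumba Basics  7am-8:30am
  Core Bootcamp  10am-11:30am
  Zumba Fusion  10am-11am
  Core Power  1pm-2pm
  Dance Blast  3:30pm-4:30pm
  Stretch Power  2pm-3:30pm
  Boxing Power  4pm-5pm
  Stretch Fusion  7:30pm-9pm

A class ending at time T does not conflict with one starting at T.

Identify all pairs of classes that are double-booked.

Boxing Power & Dance Blast, Core Bootcamp & Zumba Fusion

Two intervals overlap when each starts before the other ends.
Sorted by start: Zumba Basics, Core Bootcamp, Zumba Fusion, Core Power, Stretch Power, Dance Blast, Boxing Power, Stretch Fusion.
Core Bootcamp starts after Zumba Basics ends, so nothing later overlaps Zumba Basics either.
Zumba Fusion starts before Core Bootcamp ends → Core Bootcamp and Zumba Fusion overlap.
Core Power starts after Core Bootcamp ends, so nothing later overlaps Core Bootcamp either.
Core Power starts after Zumba Fusion ends, so nothing later overlaps Zumba Fusion either.
Stretch Power starts exactly when Core Power ends (back-to-back, no overlap), so nothing later overlaps Core Power either.
Dance Blast starts exactly when Stretch Power ends (back-to-back, no overlap), so nothing later overlaps Stretch Power either.
Boxing Power starts before Dance Blast ends → Dance Blast and Boxing Power overlap.
Stretch Fusion starts after Dance Blast ends.
Stretch Fusion starts after Boxing Power ends.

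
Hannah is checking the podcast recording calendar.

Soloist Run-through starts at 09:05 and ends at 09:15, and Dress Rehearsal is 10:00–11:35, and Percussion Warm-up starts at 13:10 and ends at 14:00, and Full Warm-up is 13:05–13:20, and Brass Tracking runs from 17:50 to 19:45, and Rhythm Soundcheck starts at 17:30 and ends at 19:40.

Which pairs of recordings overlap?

Brass Tracking & Rhythm Soundcheck, Full Warm-up & Percussion Warm-up

Sorted by start: Soloist Run-through, Dress Rehearsal, Full Warm-up, Percussion Warm-up, Rhythm Soundcheck, Brass Tracking.
Dress Rehearsal starts after Soloist Run-through ends; Soloist Run-through is clear from here.
Full Warm-up starts after Dress Rehearsal ends; Dress Rehearsal is clear from here.
Percussion Warm-up starts before Full Warm-up ends → Full Warm-up and Percussion Warm-up overlap.
Rhythm Soundcheck starts after Full Warm-up ends; Full Warm-up is clear from here.
Rhythm Soundcheck starts after Percussion Warm-up ends; Percussion Warm-up is clear from here.
Brass Tracking starts before Rhythm Soundcheck ends → Rhythm Soundcheck and Brass Tracking overlap.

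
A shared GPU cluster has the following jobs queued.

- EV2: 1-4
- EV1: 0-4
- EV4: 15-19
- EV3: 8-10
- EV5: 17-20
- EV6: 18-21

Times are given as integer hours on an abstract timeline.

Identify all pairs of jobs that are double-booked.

EV1 & EV2, EV4 & EV5, EV4 & EV6, EV5 & EV6

Sorted by start: EV1, EV2, EV3, EV4, EV5, EV6.
EV2 starts before EV1 ends → EV1 and EV2 overlap.
EV3 starts after EV1 ends, so EV1 has no further overlaps.
EV3 starts after EV2 ends, so EV2 has no further overlaps.
EV4 starts after EV3 ends, so EV3 has no further overlaps.
EV5 starts before EV4 ends → EV4 and EV5 overlap.
EV6 starts before EV4 ends → EV4 and EV6 overlap.
EV6 starts before EV5 ends → EV5 and EV6 overlap.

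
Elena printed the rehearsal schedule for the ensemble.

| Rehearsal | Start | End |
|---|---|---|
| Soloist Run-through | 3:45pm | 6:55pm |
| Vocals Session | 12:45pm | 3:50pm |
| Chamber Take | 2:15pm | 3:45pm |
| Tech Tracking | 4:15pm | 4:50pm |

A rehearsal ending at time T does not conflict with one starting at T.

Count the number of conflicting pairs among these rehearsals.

Sorted by start: Vocals Session, Chamber Take, Soloist Run-through, Tech Tracking.
Chamber Take starts before Vocals Session ends → Vocals Session and Chamber Take overlap.
Soloist Run-through starts before Vocals Session ends → Vocals Session and Soloist Run-through overlap.
Tech Tracking starts after Vocals Session ends.
Soloist Run-through starts exactly when Chamber Take ends (back-to-back, no overlap); Chamber Take is clear from here.
Tech Tracking starts before Soloist Run-through ends → Soloist Run-through and Tech Tracking overlap.
Overlapping pairs: Chamber Take & Vocals Session, Soloist Run-through & Tech Tracking, Soloist Run-through & Vocals Session — 3 in total.

3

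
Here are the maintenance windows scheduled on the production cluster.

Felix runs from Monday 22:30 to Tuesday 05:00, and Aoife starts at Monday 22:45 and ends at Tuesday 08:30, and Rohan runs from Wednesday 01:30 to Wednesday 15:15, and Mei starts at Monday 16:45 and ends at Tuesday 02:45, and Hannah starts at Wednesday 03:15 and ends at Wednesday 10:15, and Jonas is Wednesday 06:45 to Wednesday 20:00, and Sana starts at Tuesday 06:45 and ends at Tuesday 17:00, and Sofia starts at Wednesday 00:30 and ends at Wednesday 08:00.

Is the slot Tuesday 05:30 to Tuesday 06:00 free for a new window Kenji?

No — it overlaps Aoife

Mei: ends Tuesday 02:45 at or before Kenji starts Tuesday 05:30 → clear.
Felix: ends Tuesday 05:00 at or before Kenji starts Tuesday 05:30 → clear.
Aoife: starts Monday 22:45 before Kenji ends Tuesday 06:00, and ends Tuesday 08:30 after Kenji starts Tuesday 05:30 → overlap.
Sana: starts Tuesday 06:45 at or after Kenji ends Tuesday 06:00 → clear.
Sofia: starts Wednesday 00:30 at or after Kenji ends Tuesday 06:00 → clear.
Rohan: starts Wednesday 01:30 at or after Kenji ends Tuesday 06:00 → clear.
Hannah: starts Wednesday 03:15 at or after Kenji ends Tuesday 06:00 → clear.
Jonas: starts Wednesday 06:45 at or after Kenji ends Tuesday 06:00 → clear.
Kenji overlaps Aoife.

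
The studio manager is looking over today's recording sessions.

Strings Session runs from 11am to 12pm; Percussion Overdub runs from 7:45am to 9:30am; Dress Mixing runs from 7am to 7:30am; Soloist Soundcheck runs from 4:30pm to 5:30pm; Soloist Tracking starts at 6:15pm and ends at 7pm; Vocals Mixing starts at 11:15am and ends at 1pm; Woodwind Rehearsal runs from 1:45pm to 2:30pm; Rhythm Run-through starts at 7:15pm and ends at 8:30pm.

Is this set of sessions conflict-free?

Sorted by start: Dress Mixing, Percussion Overdub, Strings Session, Vocals Mixing, Woodwind Rehearsal, Soloist Soundcheck, Soloist Tracking, Rhythm Run-through.
Percussion Overdub starts after Dress Mixing ends — done with Dress Mixing.
Strings Session starts after Percussion Overdub ends — done with Percussion Overdub.
Vocals Mixing starts before Strings Session ends → Strings Session and Vocals Mixing overlap.
That's a conflict, so the schedule is not conflict-free.

No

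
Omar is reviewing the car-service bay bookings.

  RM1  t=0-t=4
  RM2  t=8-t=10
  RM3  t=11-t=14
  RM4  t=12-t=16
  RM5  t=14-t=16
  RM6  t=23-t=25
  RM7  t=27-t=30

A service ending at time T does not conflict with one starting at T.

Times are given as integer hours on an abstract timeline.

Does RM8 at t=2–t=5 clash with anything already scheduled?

RM1: starts t=0 before RM8 ends t=5, and ends t=4 after RM8 starts t=2 → overlap.
RM2: starts t=8 at or after RM8 ends t=5 → clear.
RM3: starts t=11 at or after RM8 ends t=5 → clear.
RM4: starts t=12 at or after RM8 ends t=5 → clear.
RM5: starts t=14 at or after RM8 ends t=5 → clear.
RM6: starts t=23 at or after RM8 ends t=5 → clear.
RM7: starts t=27 at or after RM8 ends t=5 → clear.
RM8 overlaps RM1.

Yes — it overlaps RM1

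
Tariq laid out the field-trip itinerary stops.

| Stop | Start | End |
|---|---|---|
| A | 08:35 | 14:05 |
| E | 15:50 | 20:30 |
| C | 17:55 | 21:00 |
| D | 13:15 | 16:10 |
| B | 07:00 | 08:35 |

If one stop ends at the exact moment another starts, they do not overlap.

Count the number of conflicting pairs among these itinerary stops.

3

Sorted by start: B, A, D, E, C.
A starts exactly when B ends (back-to-back, no overlap), so B has no further overlaps.
D starts before A ends → A and D overlap.
E starts after A ends, so A has no further overlaps.
E starts before D ends → D and E overlap.
C starts after D ends.
C starts before E ends → E and C overlap.
Overlapping pairs: A & D, C & E, D & E — 3 in total.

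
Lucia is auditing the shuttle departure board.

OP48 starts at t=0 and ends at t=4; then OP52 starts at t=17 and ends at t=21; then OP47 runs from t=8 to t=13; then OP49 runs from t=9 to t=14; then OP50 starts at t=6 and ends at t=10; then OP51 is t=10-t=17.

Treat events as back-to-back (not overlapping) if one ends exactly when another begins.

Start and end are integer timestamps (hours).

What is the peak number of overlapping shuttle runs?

3

Walk through starts and ends in time order (an end at T is processed before a start at T):
t=0 start OP48 → 1
t=4 end OP48 → 0
t=6 start OP50 → 1
t=8 start OP47 → 2
t=9 start OP49 → 3
t=10 end OP50 → 2
t=10 start OP51 → 3
t=13 end OP47 → 2
t=14 end OP49 → 1
t=17 end OP51 → 0
t=17 start OP52 → 1
t=21 end OP52 → 0
Peak is 3, at t=9 (OP47, OP49, OP50).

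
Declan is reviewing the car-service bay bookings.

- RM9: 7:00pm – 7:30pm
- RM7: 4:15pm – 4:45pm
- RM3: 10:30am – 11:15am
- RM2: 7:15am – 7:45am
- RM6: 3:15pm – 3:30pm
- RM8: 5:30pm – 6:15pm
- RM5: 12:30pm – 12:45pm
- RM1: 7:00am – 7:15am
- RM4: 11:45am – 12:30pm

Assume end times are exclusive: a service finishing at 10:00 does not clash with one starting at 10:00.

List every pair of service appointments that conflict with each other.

Check each pair: they overlap iff neither finishes before the other starts.
Sorted by start: RM1, RM2, RM3, RM4, RM5, RM6, RM7, RM8, RM9.
RM2 starts exactly when RM1 ends (back-to-back, no overlap), so nothing later overlaps RM1 either.
RM3 starts after RM2 ends, so nothing later overlaps RM2 either.
RM4 starts after RM3 ends, so nothing later overlaps RM3 either.
RM5 starts exactly when RM4 ends (back-to-back, no overlap), so nothing later overlaps RM4 either.
RM6 starts after RM5 ends, so nothing later overlaps RM5 either.
RM7 starts after RM6 ends, so nothing later overlaps RM6 either.
RM8 starts after RM7 ends, so nothing later overlaps RM7 either.
RM9 starts after RM8 ends.

no overlapping pairs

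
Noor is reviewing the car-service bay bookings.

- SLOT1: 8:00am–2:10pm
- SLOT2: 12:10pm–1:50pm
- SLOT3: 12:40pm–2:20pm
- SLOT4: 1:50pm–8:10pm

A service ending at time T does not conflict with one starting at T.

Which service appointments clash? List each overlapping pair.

Sorted by start: SLOT1, SLOT2, SLOT3, SLOT4.
SLOT2 starts before SLOT1 ends → SLOT1 and SLOT2 overlap.
SLOT3 starts before SLOT1 ends → SLOT1 and SLOT3 overlap.
SLOT4 starts before SLOT1 ends → SLOT1 and SLOT4 overlap.
SLOT3 starts before SLOT2 ends → SLOT2 and SLOT3 overlap.
SLOT4 starts exactly when SLOT2 ends (back-to-back, no overlap).
SLOT4 starts before SLOT3 ends → SLOT3 and SLOT4 overlap.

SLOT1 & SLOT2, SLOT1 & SLOT3, SLOT1 & SLOT4, SLOT2 & SLOT3, SLOT3 & SLOT4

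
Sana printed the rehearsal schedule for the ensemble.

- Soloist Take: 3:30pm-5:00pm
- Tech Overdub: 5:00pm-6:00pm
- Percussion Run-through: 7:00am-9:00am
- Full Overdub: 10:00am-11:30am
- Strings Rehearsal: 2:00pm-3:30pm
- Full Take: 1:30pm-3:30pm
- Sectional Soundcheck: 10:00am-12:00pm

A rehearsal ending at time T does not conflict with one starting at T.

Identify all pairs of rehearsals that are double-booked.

Check each pair: they overlap iff neither finishes before the other starts.
Sorted by start: Percussion Run-through, Full Overdub, Sectional Soundcheck, Full Take, Strings Rehearsal, Soloist Take, Tech Overdub.
Full Overdub starts after Percussion Run-through ends, so Percussion Run-through has no further overlaps.
Sectional Soundcheck starts before Full Overdub ends → Full Overdub and Sectional Soundcheck overlap.
Full Take starts after Full Overdub ends, so Full Overdub has no further overlaps.
Full Take starts after Sectional Soundcheck ends, so Sectional Soundcheck has no further overlaps.
Strings Rehearsal starts before Full Take ends → Full Take and Strings Rehearsal overlap.
Soloist Take starts exactly when Full Take ends (back-to-back, no overlap), so Full Take has no further overlaps.
Soloist Take starts exactly when Strings Rehearsal ends (back-to-back, no overlap), so Strings Rehearsal has no further overlaps.
Tech Overdub starts exactly when Soloist Take ends (back-to-back, no overlap).

Full Overdub & Sectional Soundcheck, Full Take & Strings Rehearsal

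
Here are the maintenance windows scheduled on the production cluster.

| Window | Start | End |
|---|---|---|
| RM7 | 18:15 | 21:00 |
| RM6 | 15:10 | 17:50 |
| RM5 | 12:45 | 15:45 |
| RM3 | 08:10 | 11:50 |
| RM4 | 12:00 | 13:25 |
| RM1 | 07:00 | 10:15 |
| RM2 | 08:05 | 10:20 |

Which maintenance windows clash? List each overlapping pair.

Two intervals overlap when each starts before the other ends.
Sorted by start: RM1, RM2, RM3, RM4, RM5, RM6, RM7.
RM2 starts before RM1 ends → RM1 and RM2 overlap.
RM3 starts before RM1 ends → RM1 and RM3 overlap.
RM4 starts after RM1 ends; RM1 is clear from here.
RM3 starts before RM2 ends → RM2 and RM3 overlap.
RM4 starts after RM2 ends; RM2 is clear from here.
RM4 starts after RM3 ends; RM3 is clear from here.
RM5 starts before RM4 ends → RM4 and RM5 overlap.
RM6 starts after RM4 ends; RM4 is clear from here.
RM6 starts before RM5 ends → RM5 and RM6 overlap.
RM7 starts after RM5 ends.
RM7 starts after RM6 ends.

RM1 & RM2, RM1 & RM3, RM2 & RM3, RM4 & RM5, RM5 & RM6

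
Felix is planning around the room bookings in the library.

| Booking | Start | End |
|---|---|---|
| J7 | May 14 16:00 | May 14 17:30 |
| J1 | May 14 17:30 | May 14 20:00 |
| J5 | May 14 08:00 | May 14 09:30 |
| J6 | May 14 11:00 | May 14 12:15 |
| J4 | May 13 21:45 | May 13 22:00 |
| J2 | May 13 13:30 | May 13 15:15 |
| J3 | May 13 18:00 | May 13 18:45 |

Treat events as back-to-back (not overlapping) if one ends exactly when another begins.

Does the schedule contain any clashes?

No

Two intervals overlap when each starts before the other ends.
Sorted by start: J2, J3, J4, J5, J6, J7, J1.
J3 starts after J2 ends, so nothing later overlaps J2 either.
J4 starts after J3 ends, so nothing later overlaps J3 either.
J5 starts after J4 ends, so nothing later overlaps J4 either.
J6 starts after J5 ends, so nothing later overlaps J5 either.
J7 starts after J6 ends, so nothing later overlaps J6 either.
J1 starts exactly when J7 ends (back-to-back, no overlap).
Every pair is clear; the schedule has no overlaps.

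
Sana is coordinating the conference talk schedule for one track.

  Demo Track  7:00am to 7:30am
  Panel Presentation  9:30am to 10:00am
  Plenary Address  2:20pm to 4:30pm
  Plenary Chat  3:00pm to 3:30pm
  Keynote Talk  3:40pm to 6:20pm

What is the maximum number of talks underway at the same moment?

Sweep the timeline, counting +1 at each start and −1 at each end (ends before starts at a tie):
7:00am start Demo Track → 1
7:30am end Demo Track → 0
9:30am start Panel Presentation → 1
10:00am end Panel Presentation → 0
2:20pm start Plenary Address → 1
3:00pm start Plenary Chat → 2
3:30pm end Plenary Chat → 1
3:40pm start Keynote Talk → 2
4:30pm end Plenary Address → 1
6:20pm end Keynote Talk → 0
Peak is 2, at 3:00pm (Plenary Address, Plenary Chat).

2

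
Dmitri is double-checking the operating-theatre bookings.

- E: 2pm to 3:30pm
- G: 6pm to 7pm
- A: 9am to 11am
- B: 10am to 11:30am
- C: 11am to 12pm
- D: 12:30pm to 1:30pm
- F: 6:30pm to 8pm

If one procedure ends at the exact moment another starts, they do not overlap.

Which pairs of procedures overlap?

Two intervals overlap when each starts before the other ends.
Sorted by start: A, B, C, D, E, G, F.
B starts before A ends → A and B overlap.
C starts exactly when A ends (back-to-back, no overlap), so nothing later overlaps A either.
C starts before B ends → B and C overlap.
D starts after B ends, so nothing later overlaps B either.
D starts after C ends, so nothing later overlaps C either.
E starts after D ends, so nothing later overlaps D either.
G starts after E ends, so nothing later overlaps E either.
F starts before G ends → G and F overlap.

A & B, B & C, F & G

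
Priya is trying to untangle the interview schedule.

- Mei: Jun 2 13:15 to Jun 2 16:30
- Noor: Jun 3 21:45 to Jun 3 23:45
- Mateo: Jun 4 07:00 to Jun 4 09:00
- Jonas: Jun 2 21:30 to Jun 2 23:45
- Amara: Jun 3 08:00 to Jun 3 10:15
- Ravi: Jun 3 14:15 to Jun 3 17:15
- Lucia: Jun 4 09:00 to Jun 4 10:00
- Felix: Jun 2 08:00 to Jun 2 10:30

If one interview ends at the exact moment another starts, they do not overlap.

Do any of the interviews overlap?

Two intervals overlap when each starts before the other ends.
Sorted by start: Felix, Mei, Jonas, Amara, Ravi, Noor, Mateo, Lucia.
Mei starts after Felix ends, so Felix has no further overlaps.
Jonas starts after Mei ends, so Mei has no further overlaps.
Amara starts after Jonas ends, so Jonas has no further overlaps.
Ravi starts after Amara ends, so Amara has no further overlaps.
Noor starts after Ravi ends, so Ravi has no further overlaps.
Mateo starts after Noor ends, so Noor has no further overlaps.
Lucia starts exactly when Mateo ends (back-to-back, no overlap).
Every pair is clear; the schedule has no overlaps.

No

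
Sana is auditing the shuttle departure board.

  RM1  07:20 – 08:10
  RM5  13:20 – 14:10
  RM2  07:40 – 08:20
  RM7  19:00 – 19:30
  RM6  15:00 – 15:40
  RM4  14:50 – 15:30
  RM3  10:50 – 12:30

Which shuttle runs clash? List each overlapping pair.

RM1 & RM2, RM4 & RM6

Sorted by start: RM1, RM2, RM3, RM5, RM4, RM6, RM7.
RM2 starts before RM1 ends → RM1 and RM2 overlap.
RM3 starts after RM1 ends, so nothing later overlaps RM1 either.
RM3 starts after RM2 ends, so nothing later overlaps RM2 either.
RM5 starts after RM3 ends, so nothing later overlaps RM3 either.
RM4 starts after RM5 ends, so nothing later overlaps RM5 either.
RM6 starts before RM4 ends → RM4 and RM6 overlap.
RM7 starts after RM4 ends.
RM7 starts after RM6 ends.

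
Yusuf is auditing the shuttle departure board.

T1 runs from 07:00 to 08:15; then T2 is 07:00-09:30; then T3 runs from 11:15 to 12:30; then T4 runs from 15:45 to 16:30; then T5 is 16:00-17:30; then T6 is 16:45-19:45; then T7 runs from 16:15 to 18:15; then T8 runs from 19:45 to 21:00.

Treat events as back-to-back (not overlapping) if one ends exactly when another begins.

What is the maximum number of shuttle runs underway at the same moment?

3

Sort all start/end points and keep a running count:
07:00 start T1 → 1
07:00 start T2 → 2
08:15 end T1 → 1
09:30 end T2 → 0
11:15 start T3 → 1
12:30 end T3 → 0
15:45 start T4 → 1
16:00 start T5 → 2
16:15 start T7 → 3
16:30 end T4 → 2
16:45 start T6 → 3
17:30 end T5 → 2
18:15 end T7 → 1
19:45 end T6 → 0
19:45 start T8 → 1
21:00 end T8 → 0
Peak is 3, at 16:15 (T4, T5, T7).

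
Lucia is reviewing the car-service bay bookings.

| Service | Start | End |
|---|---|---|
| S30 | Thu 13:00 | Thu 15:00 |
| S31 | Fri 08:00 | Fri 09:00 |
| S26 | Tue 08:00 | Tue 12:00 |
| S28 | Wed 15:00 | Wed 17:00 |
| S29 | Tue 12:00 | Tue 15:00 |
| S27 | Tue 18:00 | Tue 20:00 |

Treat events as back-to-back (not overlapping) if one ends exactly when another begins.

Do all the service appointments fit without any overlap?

Sorted by start: S26, S29, S27, S28, S30, S31.
S29 starts exactly when S26 ends (back-to-back, no overlap), so S26 has no further overlaps.
S27 starts after S29 ends, so S29 has no further overlaps.
S28 starts after S27 ends, so S27 has no further overlaps.
S30 starts after S28 ends, so S28 has no further overlaps.
S31 starts after S30 ends.
Every pair is clear; the schedule has no overlaps.

Yes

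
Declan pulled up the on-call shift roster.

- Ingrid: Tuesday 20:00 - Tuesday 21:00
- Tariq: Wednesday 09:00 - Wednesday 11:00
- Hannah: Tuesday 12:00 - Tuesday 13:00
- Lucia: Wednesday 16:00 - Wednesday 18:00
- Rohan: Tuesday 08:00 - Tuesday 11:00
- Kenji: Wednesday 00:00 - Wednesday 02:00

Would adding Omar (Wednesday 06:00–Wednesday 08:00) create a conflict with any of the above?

No — it doesn't clash with anything

Rohan: ends Tuesday 11:00 at or before Omar starts Wednesday 06:00 → clear.
Hannah: ends Tuesday 13:00 at or before Omar starts Wednesday 06:00 → clear.
Ingrid: ends Tuesday 21:00 at or before Omar starts Wednesday 06:00 → clear.
Kenji: ends Wednesday 02:00 at or before Omar starts Wednesday 06:00 → clear.
Tariq: starts Wednesday 09:00 at or after Omar ends Wednesday 08:00 → clear.
Lucia: starts Wednesday 16:00 at or after Omar ends Wednesday 08:00 → clear.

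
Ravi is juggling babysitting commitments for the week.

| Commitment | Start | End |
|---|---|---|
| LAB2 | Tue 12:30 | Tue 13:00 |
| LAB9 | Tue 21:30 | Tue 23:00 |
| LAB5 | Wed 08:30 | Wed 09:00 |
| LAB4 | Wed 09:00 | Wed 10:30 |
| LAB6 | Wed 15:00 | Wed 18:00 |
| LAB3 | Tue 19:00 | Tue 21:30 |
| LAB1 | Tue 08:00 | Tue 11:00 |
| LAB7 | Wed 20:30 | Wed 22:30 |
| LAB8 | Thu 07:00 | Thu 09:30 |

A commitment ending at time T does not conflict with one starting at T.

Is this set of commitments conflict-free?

Yes

Two intervals overlap when each starts before the other ends.
Sorted by start: LAB1, LAB2, LAB3, LAB9, LAB5, LAB4, LAB6, LAB7, LAB8.
LAB2 starts after LAB1 ends, so nothing later overlaps LAB1 either.
LAB3 starts after LAB2 ends, so nothing later overlaps LAB2 either.
LAB9 starts exactly when LAB3 ends (back-to-back, no overlap), so nothing later overlaps LAB3 either.
LAB5 starts after LAB9 ends, so nothing later overlaps LAB9 either.
LAB4 starts exactly when LAB5 ends (back-to-back, no overlap), so nothing later overlaps LAB5 either.
LAB6 starts after LAB4 ends, so nothing later overlaps LAB4 either.
LAB7 starts after LAB6 ends, so nothing later overlaps LAB6 either.
LAB8 starts after LAB7 ends.
Every pair is clear; the schedule has no overlaps.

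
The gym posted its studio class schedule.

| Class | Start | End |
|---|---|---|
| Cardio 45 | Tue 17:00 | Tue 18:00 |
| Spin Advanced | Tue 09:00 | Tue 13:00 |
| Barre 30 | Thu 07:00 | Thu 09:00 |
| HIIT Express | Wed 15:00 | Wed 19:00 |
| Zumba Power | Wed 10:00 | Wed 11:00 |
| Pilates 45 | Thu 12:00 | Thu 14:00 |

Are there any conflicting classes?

No

Sorted by start: Spin Advanced, Cardio 45, Zumba Power, HIIT Express, Barre 30, Pilates 45.
Cardio 45 starts after Spin Advanced ends, so nothing later overlaps Spin Advanced either.
Zumba Power starts after Cardio 45 ends, so nothing later overlaps Cardio 45 either.
HIIT Express starts after Zumba Power ends, so nothing later overlaps Zumba Power either.
Barre 30 starts after HIIT Express ends, so nothing later overlaps HIIT Express either.
Pilates 45 starts after Barre 30 ends.
Every pair is clear; the schedule has no overlaps.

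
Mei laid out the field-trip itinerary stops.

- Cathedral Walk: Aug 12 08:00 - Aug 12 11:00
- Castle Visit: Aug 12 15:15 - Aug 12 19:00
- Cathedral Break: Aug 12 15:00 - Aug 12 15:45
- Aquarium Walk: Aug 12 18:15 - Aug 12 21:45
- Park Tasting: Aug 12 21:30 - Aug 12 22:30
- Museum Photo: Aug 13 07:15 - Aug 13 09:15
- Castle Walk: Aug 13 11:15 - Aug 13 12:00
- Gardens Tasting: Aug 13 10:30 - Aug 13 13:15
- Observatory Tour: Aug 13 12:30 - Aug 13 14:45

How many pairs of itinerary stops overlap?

5

Sorted by start: Cathedral Walk, Cathedral Break, Castle Visit, Aquarium Walk, Park Tasting, Museum Photo, Gardens Tasting, Castle Walk, Observatory Tour.
Cathedral Break starts after Cathedral Walk ends; Cathedral Walk is clear from here.
Castle Visit starts before Cathedral Break ends → Cathedral Break and Castle Visit overlap.
Aquarium Walk starts after Cathedral Break ends; Cathedral Break is clear from here.
Aquarium Walk starts before Castle Visit ends → Castle Visit and Aquarium Walk overlap.
Park Tasting starts after Castle Visit ends; Castle Visit is clear from here.
Park Tasting starts before Aquarium Walk ends → Aquarium Walk and Park Tasting overlap.
Museum Photo starts after Aquarium Walk ends; Aquarium Walk is clear from here.
Museum Photo starts after Park Tasting ends; Park Tasting is clear from here.
Gardens Tasting starts after Museum Photo ends; Museum Photo is clear from here.
Castle Walk starts before Gardens Tasting ends → Gardens Tasting and Castle Walk overlap.
Observatory Tour starts before Gardens Tasting ends → Gardens Tasting and Observatory Tour overlap.
Observatory Tour starts after Castle Walk ends.
Overlapping pairs: Aquarium Walk & Castle Visit, Aquarium Walk & Park Tasting, Castle Visit & Cathedral Break, Castle Walk & Gardens Tasting, Gardens Tasting & Observatory Tour — 5 in total.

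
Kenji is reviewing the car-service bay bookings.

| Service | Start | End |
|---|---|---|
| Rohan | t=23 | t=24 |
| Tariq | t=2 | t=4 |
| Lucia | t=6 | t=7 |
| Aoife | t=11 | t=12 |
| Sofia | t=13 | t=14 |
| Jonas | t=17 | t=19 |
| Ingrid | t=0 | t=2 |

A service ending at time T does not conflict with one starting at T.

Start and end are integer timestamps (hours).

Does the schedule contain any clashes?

No

Sorted by start: Ingrid, Tariq, Lucia, Aoife, Sofia, Jonas, Rohan.
Tariq starts exactly when Ingrid ends (back-to-back, no overlap), so nothing later overlaps Ingrid either.
Lucia starts after Tariq ends, so nothing later overlaps Tariq either.
Aoife starts after Lucia ends, so nothing later overlaps Lucia either.
Sofia starts after Aoife ends, so nothing later overlaps Aoife either.
Jonas starts after Sofia ends, so nothing later overlaps Sofia either.
Rohan starts after Jonas ends.
Every pair is clear; the schedule has no overlaps.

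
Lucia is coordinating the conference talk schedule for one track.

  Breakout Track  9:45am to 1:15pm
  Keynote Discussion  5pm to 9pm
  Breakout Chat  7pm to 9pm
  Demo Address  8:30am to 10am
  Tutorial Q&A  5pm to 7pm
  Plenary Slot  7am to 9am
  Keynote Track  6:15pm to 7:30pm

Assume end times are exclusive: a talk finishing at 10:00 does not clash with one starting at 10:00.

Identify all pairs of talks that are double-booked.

Sorted by start: Plenary Slot, Demo Address, Breakout Track, Keynote Discussion, Tutorial Q&A, Keynote Track, Breakout Chat.
Demo Address starts before Plenary Slot ends → Plenary Slot and Demo Address overlap.
Breakout Track starts after Plenary Slot ends, so nothing later overlaps Plenary Slot either.
Breakout Track starts before Demo Address ends → Demo Address and Breakout Track overlap.
Keynote Discussion starts after Demo Address ends, so nothing later overlaps Demo Address either.
Keynote Discussion starts after Breakout Track ends, so nothing later overlaps Breakout Track either.
Tutorial Q&A starts before Keynote Discussion ends → Keynote Discussion and Tutorial Q&A overlap.
Keynote Track starts before Keynote Discussion ends → Keynote Discussion and Keynote Track overlap.
Breakout Chat starts before Keynote Discussion ends → Keynote Discussion and Breakout Chat overlap.
Keynote Track starts before Tutorial Q&A ends → Tutorial Q&A and Keynote Track overlap.
Breakout Chat starts exactly when Tutorial Q&A ends (back-to-back, no overlap).
Breakout Chat starts before Keynote Track ends → Keynote Track and Breakout Chat overlap.

Breakout Chat & Keynote Discussion, Breakout Chat & Keynote Track, Breakout Track & Demo Address, Demo Address & Plenary Slot, Keynote Discussion & Keynote Track, Keynote Discussion & Tutorial Q&A, Keynote Track & Tutorial Q&A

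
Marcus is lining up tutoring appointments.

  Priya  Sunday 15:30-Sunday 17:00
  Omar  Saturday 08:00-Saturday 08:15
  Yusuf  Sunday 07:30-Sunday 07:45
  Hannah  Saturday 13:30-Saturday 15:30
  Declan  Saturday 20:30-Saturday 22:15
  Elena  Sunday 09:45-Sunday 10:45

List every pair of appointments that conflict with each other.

Sorted by start: Omar, Hannah, Declan, Yusuf, Elena, Priya.
Hannah starts after Omar ends; Omar is clear from here.
Declan starts after Hannah ends; Hannah is clear from here.
Yusuf starts after Declan ends; Declan is clear from here.
Elena starts after Yusuf ends; Yusuf is clear from here.
Priya starts after Elena ends.

no conflicts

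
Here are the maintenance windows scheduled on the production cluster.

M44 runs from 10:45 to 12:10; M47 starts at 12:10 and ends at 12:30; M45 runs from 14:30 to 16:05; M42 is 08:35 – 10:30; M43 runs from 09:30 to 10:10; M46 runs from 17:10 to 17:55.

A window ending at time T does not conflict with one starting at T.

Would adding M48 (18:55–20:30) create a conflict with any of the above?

M42: ends 10:30 at or before M48 starts 18:55 → clear.
M43: ends 10:10 at or before M48 starts 18:55 → clear.
M44: ends 12:10 at or before M48 starts 18:55 → clear.
M47: ends 12:30 at or before M48 starts 18:55 → clear.
M45: ends 16:05 at or before M48 starts 18:55 → clear.
M46: ends 17:55 at or before M48 starts 18:55 → clear.

No — it doesn't clash with anything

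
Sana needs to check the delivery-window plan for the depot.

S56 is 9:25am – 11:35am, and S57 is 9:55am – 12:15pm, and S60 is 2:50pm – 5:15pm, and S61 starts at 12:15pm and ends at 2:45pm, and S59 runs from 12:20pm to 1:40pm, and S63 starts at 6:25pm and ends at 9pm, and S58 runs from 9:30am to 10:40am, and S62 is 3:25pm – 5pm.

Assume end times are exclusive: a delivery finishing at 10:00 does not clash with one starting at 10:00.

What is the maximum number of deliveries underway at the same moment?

3

Walk through starts and ends in time order (an end at T is processed before a start at T):
9:25am start S56 → 1
9:30am start S58 → 2
9:55am start S57 → 3
10:40am end S58 → 2
11:35am end S56 → 1
12:15pm end S57 → 0
12:15pm start S61 → 1
12:20pm start S59 → 2
1:40pm end S59 → 1
2:45pm end S61 → 0
2:50pm start S60 → 1
3:25pm start S62 → 2
5pm end S62 → 1
5:15pm end S60 → 0
6:25pm start S63 → 1
9pm end S63 → 0
Peak is 3, at 9:55am (S56, S57, S58).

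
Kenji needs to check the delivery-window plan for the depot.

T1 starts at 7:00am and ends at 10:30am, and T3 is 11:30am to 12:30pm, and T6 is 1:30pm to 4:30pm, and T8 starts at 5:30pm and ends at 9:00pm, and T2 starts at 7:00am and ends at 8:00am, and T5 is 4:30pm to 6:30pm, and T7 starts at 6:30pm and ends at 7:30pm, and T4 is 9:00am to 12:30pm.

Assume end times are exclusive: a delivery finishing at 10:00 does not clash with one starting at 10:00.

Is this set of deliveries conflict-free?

Two intervals overlap when each starts before the other ends.
Sorted by start: T1, T2, T4, T3, T6, T5, T8, T7.
T2 starts before T1 ends → T1 and T2 overlap.
That's a conflict, so the schedule is not conflict-free.

No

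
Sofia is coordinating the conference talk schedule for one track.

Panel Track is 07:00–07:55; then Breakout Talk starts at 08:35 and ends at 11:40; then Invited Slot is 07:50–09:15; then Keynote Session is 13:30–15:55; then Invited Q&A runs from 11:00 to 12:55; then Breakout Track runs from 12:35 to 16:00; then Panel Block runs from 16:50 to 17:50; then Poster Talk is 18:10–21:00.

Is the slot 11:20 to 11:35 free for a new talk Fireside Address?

No — it overlaps Breakout Talk, Invited Q&A

Panel Track: ends 07:55 at or before Fireside Address starts 11:20 → clear.
Invited Slot: ends 09:15 at or before Fireside Address starts 11:20 → clear.
Breakout Talk: starts 08:35 before Fireside Address ends 11:35, and ends 11:40 after Fireside Address starts 11:20 → overlap.
Invited Q&A: starts 11:00 before Fireside Address ends 11:35, and ends 12:55 after Fireside Address starts 11:20 → overlap.
Breakout Track: starts 12:35 at or after Fireside Address ends 11:35 → clear.
Keynote Session: starts 13:30 at or after Fireside Address ends 11:35 → clear.
Panel Block: starts 16:50 at or after Fireside Address ends 11:35 → clear.
Poster Talk: starts 18:10 at or after Fireside Address ends 11:35 → clear.
Fireside Address overlaps Breakout Talk, Invited Q&A.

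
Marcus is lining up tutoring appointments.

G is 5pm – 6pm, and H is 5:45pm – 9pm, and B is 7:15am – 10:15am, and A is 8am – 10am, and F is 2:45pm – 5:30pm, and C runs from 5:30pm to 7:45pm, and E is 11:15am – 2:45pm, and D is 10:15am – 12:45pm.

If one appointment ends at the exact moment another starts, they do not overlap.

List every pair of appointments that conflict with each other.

Check each pair: they overlap iff neither finishes before the other starts.
Sorted by start: B, A, D, E, F, G, C, H.
A starts before B ends → B and A overlap.
D starts exactly when B ends (back-to-back, no overlap), so nothing later overlaps B either.
D starts after A ends, so nothing later overlaps A either.
E starts before D ends → D and E overlap.
F starts after D ends, so nothing later overlaps D either.
F starts exactly when E ends (back-to-back, no overlap), so nothing later overlaps E either.
G starts before F ends → F and G overlap.
C starts exactly when F ends (back-to-back, no overlap), so nothing later overlaps F either.
C starts before G ends → G and C overlap.
H starts before G ends → G and H overlap.
H starts before C ends → C and H overlap.

A & B, C & G, C & H, D & E, F & G, G & H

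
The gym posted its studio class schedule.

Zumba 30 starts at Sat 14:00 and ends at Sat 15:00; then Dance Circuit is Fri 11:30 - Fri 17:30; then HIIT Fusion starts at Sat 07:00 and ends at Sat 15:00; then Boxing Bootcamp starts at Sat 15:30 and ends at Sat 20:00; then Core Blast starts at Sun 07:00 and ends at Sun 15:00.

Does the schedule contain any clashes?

Yes

Sorted by start: Dance Circuit, HIIT Fusion, Zumba 30, Boxing Bootcamp, Core Blast.
HIIT Fusion starts after Dance Circuit ends — done with Dance Circuit.
Zumba 30 starts before HIIT Fusion ends → HIIT Fusion and Zumba 30 overlap.
That's a conflict, so the schedule is not conflict-free.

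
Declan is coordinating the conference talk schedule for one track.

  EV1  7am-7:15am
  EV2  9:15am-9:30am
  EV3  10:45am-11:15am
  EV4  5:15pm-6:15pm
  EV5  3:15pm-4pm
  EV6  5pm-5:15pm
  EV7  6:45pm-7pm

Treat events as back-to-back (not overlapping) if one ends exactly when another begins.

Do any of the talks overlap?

No

Check each pair: they overlap iff neither finishes before the other starts.
Sorted by start: EV1, EV2, EV3, EV5, EV6, EV4, EV7.
EV2 starts after EV1 ends, so EV1 has no further overlaps.
EV3 starts after EV2 ends, so EV2 has no further overlaps.
EV5 starts after EV3 ends, so EV3 has no further overlaps.
EV6 starts after EV5 ends, so EV5 has no further overlaps.
EV4 starts exactly when EV6 ends (back-to-back, no overlap), so EV6 has no further overlaps.
EV7 starts after EV4 ends.
Every pair is clear; the schedule has no overlaps.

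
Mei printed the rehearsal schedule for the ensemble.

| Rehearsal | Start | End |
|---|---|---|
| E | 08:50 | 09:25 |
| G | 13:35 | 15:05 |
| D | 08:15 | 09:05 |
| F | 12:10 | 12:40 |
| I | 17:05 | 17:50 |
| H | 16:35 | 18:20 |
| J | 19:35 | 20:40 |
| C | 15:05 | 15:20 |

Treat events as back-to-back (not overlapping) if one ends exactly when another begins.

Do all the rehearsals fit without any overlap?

No

Sorted by start: D, E, F, G, C, H, I, J.
E starts before D ends → D and E overlap.
That's a conflict, so the schedule is not conflict-free.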